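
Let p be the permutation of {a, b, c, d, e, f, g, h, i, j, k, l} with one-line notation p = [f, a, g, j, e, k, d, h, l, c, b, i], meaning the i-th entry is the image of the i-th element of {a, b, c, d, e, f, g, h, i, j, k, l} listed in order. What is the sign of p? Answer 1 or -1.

-1

In disjoint-cycle form the cycle lengths are 4, 4, 2, 1, 1.
A cycle of length ℓ contributes ℓ−1 transpositions, so p is a product of 3 + 3 + 1 = 7 transpositions — odd.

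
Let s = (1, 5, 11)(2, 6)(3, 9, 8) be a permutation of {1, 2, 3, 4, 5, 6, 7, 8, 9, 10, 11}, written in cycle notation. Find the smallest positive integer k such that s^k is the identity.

The disjoint cycles have lengths 3, 3, 2, 1, 1, 1.
Since disjoint cycles commute, ord(s) = lcm(3, 3, 2) = 6.

6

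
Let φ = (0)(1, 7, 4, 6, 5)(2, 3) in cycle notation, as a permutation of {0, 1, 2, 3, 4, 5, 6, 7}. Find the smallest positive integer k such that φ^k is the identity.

The disjoint cycles have lengths 5, 2, 1.
Since disjoint cycles commute, ord(φ) = lcm(5, 2) = 10.

10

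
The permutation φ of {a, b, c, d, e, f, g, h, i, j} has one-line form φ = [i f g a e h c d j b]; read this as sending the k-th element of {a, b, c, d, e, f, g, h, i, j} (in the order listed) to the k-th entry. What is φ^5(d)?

f

Tracing d → a → … returns to d after 7 steps, so d lies in a 7-cycle (a i j b f h d).
Stepping 5 places around the cycle: d → a → i → j → b → f.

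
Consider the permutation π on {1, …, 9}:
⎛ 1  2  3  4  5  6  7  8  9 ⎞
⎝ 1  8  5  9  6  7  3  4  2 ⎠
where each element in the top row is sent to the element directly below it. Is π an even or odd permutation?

In disjoint-cycle form the cycle lengths are 4, 4, 1.
A cycle of length ℓ contributes ℓ−1 transpositions, so π is a product of 3 + 3 = 6 transpositions — even.

even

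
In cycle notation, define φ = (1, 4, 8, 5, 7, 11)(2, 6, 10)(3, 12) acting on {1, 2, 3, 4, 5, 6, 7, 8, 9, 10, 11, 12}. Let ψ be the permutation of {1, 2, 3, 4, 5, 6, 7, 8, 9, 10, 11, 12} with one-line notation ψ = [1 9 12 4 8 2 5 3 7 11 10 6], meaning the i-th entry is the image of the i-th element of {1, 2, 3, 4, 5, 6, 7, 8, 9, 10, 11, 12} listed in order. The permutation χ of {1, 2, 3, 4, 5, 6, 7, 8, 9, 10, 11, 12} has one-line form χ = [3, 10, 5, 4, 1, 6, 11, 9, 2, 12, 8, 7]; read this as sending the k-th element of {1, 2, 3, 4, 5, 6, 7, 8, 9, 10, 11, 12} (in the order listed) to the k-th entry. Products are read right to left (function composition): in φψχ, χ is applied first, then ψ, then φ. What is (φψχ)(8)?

11

Chase 8: χ(8) = 9; ψ(9) = 7; φ(7) = 11. Hence (φψχ)(8) = 11.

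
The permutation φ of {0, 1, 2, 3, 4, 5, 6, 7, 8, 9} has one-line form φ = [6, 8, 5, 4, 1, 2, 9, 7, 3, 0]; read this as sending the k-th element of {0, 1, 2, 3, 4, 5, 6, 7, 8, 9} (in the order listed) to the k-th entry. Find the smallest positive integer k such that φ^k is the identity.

12

The disjoint-cycle form of φ has cycle lengths 4, 3, 2, 1.
The order is lcm(4, 3, 2) = 12.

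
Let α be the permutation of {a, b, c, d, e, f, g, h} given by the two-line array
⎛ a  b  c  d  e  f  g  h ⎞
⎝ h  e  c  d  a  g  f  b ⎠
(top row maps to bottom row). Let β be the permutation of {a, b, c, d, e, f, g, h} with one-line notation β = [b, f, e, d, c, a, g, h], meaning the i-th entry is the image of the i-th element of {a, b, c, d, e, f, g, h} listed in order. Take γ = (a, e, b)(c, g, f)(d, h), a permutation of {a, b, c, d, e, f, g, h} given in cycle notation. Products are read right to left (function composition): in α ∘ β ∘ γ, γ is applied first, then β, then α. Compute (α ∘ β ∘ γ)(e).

g

Apply the permutations in order: γ(e) = b, then β(b) = f, then α(f) = g. So (α ∘ β ∘ γ)(e) = g.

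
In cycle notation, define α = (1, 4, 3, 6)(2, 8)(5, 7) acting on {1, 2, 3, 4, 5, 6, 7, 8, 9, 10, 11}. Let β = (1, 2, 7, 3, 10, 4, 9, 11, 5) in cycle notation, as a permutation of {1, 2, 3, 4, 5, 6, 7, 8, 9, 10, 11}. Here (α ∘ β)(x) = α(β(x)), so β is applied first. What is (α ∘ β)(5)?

4

First apply β: β(5) = 1, then α(1) = 4. Thus (α ∘ β)(5) = 4.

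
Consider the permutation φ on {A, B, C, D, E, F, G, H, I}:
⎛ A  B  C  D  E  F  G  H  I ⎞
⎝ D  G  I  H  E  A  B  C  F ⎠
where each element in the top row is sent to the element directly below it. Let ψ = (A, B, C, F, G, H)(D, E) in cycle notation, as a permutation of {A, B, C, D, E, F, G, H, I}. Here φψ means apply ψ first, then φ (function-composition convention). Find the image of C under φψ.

A

First apply ψ: ψ(C) = F, then φ(F) = A. Thus (φψ)(C) = A.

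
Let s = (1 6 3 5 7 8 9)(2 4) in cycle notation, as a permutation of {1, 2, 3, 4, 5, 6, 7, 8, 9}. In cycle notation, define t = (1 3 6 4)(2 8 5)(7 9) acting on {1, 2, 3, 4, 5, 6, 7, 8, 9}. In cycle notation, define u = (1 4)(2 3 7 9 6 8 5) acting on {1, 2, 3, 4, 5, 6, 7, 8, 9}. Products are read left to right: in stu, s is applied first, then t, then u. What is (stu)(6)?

Apply the permutations in order: s(6) = 3, then t(3) = 6, then u(6) = 8. So (stu)(6) = 8.

8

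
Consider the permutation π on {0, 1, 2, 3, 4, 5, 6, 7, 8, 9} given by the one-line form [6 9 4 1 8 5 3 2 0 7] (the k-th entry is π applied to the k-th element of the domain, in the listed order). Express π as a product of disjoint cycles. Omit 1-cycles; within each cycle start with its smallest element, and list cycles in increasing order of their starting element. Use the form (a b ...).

(0 6 3 1 9 7 2 4 8)

Start at 0 and follow images: 0 → 6 → 3 → 1 → 9 → 7 → 2 → 4 → 8 → 0, giving the cycle (0 6 3 1 9 7 2 4 8).
Repeating from the next unused element and collecting all non-trivial cycles gives (0 6 3 1 9 7 2 4 8).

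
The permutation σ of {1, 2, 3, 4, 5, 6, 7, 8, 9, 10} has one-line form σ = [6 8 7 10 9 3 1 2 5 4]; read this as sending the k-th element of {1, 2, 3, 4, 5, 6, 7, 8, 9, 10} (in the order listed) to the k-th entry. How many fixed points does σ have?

0

No element satisfies σ(x) = x, so there are 0 fixed points.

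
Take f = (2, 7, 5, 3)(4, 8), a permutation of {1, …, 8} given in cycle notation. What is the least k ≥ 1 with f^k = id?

The disjoint cycles have lengths 4, 2, 1, 1.
The order of f is the least common multiple of its cycle lengths: lcm(4, 2) = 4.

4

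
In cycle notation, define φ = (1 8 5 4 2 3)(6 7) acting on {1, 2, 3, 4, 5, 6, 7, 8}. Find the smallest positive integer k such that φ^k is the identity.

6

The cycle type of φ is (6, 2).
The order is lcm(6, 2) = 6.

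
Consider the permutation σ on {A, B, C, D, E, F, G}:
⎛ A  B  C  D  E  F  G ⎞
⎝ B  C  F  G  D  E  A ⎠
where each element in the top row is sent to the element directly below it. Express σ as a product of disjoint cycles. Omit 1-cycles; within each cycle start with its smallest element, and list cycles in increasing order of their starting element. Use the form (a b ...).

(A B C F E D G)

Iterating σ from A gives A → B → C → F → E → D → G → A; that is the 7-cycle (A B C F E D G).
Continuing from each remaining unvisited element yields (A B C F E D G).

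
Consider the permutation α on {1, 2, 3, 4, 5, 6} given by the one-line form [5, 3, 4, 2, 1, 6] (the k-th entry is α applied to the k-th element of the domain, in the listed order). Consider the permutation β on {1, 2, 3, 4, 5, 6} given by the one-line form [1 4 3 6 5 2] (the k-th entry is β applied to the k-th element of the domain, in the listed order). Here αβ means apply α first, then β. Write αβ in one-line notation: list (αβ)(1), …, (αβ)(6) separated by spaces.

(αβ)(x) = β(α(x)). Computing each image: β(α(1)) = β(5) = 5, β(α(2)) = β(3) = 3, β(α(3)) = β(4) = 6, β(α(4)) = β(2) = 4, β(α(5)) = β(1) = 1, β(α(6)) = β(6) = 2.
Hence αβ = [5 3 6 4 1 2].

5 3 6 4 1 2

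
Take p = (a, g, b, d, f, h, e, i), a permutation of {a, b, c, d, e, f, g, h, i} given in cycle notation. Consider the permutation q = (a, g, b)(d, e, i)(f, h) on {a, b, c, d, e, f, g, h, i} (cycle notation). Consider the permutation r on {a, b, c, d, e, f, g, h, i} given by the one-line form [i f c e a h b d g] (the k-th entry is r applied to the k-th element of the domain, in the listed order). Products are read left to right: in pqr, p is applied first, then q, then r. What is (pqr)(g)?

Chase g: p(g) = b; q(b) = a; r(a) = i. Hence (pqr)(g) = i.

i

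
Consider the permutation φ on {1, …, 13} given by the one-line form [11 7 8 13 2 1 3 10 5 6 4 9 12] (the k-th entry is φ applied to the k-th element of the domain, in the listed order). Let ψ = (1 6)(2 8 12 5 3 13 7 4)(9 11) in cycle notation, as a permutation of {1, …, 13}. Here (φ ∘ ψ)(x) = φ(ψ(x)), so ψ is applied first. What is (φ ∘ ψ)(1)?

1

ψ(1) = 6, then φ(6) = 1; composing gives (φ ∘ ψ)(1) = 1.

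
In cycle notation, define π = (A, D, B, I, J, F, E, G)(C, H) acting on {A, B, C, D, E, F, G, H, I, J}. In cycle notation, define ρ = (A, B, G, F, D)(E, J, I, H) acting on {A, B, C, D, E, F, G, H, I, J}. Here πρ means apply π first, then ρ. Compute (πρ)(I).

I

First apply π: π(I) = J, then ρ(J) = I. Thus (πρ)(I) = I.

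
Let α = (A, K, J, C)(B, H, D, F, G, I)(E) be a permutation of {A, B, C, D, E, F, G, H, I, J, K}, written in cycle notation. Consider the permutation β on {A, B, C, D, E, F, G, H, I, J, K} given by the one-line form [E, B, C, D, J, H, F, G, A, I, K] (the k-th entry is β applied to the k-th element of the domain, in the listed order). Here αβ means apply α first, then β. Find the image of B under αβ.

G

First apply α: α(B) = H, then β(H) = G. Thus (αβ)(B) = G.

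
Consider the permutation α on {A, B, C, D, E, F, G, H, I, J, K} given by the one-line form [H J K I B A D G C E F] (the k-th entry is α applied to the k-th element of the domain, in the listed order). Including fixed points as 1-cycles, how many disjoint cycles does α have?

2

The cycle decomposition is (A H G D I C K F)(B J E), which has 2 cycles (counting 1-cycles).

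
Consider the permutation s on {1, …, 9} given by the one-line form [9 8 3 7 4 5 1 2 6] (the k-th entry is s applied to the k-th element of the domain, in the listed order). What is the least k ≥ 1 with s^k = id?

6

The disjoint-cycle form of s has cycle lengths 6, 2, 1.
Since disjoint cycles commute, ord(s) = lcm(6, 2) = 6.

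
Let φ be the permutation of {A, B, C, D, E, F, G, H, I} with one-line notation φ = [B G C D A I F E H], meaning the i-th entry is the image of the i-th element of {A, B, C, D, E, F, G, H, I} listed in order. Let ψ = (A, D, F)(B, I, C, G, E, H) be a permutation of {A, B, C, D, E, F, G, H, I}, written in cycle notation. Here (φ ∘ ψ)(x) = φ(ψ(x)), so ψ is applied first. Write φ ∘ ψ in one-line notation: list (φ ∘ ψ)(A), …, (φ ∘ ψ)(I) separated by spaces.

D H F I E B A G C

(φ ∘ ψ)(x) = φ(ψ(x)). Computing each image: φ(ψ(A)) = φ(D) = D, φ(ψ(B)) = φ(I) = H, φ(ψ(C)) = φ(G) = F, φ(ψ(D)) = φ(F) = I, φ(ψ(E)) = φ(H) = E, φ(ψ(F)) = φ(A) = B, φ(ψ(G)) = φ(E) = A, φ(ψ(H)) = φ(B) = G, φ(ψ(I)) = φ(C) = C.
Hence φ ∘ ψ = [D H F I E B A G C].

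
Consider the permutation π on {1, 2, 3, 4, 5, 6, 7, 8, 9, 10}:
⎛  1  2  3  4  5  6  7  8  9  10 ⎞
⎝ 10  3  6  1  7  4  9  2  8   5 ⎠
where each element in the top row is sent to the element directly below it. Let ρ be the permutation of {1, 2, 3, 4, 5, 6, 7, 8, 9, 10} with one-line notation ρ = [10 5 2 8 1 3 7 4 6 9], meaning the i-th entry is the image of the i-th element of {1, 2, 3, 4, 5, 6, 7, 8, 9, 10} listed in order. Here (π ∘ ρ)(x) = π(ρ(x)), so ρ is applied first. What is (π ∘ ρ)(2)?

7

ρ(2) = 5, then π(5) = 7; composing gives (π ∘ ρ)(2) = 7.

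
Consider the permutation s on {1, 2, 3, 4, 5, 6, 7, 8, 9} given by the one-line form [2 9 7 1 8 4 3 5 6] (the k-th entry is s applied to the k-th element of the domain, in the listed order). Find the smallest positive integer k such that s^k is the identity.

Writing s as disjoint cycles, the cycle lengths are 5, 2, 2.
The order is lcm(5, 2, 2) = 10.

10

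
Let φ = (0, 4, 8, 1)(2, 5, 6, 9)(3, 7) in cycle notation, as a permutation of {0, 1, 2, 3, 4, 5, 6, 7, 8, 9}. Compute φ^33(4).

8

4 lies in the 4-cycle (0, 4, 8, 1).
Powers repeat with period 4 on this cycle, and 33 mod 4 = 1, so φ^33(4) = φ^1(4).
Advancing 1 step from 4: 4 → 8.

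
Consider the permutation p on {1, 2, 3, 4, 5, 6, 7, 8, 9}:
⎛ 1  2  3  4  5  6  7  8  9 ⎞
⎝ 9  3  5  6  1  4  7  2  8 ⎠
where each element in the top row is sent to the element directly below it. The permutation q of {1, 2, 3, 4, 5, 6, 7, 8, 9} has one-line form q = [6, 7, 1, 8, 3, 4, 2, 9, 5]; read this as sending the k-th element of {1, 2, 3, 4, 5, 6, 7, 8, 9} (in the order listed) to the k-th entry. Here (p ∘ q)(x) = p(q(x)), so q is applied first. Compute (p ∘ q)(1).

4

q(1) = 6, then p(6) = 4; composing gives (p ∘ q)(1) = 4.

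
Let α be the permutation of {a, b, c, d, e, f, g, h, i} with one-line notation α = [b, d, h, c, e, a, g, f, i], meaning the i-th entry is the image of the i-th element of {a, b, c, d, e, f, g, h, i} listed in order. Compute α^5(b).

Tracing b → d → … returns to b after 6 steps, so b lies in a 6-cycle (a b d c h f).
Advancing 5 steps from b: b → d → c → h → f → a.

a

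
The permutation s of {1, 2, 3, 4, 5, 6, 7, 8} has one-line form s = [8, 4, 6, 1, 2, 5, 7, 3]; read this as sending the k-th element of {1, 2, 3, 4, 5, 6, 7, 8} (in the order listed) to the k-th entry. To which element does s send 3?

6

3 is element number 3 of the domain, and entry number 3 of the one-line form is 6, so s(3) = 6.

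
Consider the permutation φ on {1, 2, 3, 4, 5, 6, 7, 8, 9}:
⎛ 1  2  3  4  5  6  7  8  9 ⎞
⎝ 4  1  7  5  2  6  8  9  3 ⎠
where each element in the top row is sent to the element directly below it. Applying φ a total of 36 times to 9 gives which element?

9

Tracing 9 → 3 → … returns to 9 after 4 steps, so 9 lies in a 4-cycle (3 7 8 9).
On a 4-cycle, φ^4 is the identity, so φ^36 = φ^0 there (36 ≡ 0 mod 4).
So φ^36(9) = 9.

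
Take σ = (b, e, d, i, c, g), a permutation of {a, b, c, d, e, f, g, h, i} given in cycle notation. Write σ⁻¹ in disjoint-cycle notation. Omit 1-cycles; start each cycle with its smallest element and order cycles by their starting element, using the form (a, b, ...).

(b, g, c, i, d, e)

If σ sends a → b within a cycle, σ⁻¹ sends b → a; equivalently, reverse each cycle.
Reversing each cycle of σ and rotating so the smallest element leads gives (b, g, c, i, d, e).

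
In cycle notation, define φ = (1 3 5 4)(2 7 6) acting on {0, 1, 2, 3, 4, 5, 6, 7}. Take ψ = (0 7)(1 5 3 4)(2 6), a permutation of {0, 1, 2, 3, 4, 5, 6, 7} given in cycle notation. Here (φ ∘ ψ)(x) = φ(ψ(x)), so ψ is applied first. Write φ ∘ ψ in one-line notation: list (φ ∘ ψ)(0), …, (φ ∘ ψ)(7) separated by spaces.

(φ ∘ ψ)(x) = φ(ψ(x)). Computing each image: φ(ψ(0)) = φ(7) = 6, φ(ψ(1)) = φ(5) = 4, φ(ψ(2)) = φ(6) = 2, φ(ψ(3)) = φ(4) = 1, φ(ψ(4)) = φ(1) = 3, φ(ψ(5)) = φ(3) = 5, φ(ψ(6)) = φ(2) = 7, φ(ψ(7)) = φ(0) = 0.
Hence φ ∘ ψ = [6 4 2 1 3 5 7 0].

6 4 2 1 3 5 7 0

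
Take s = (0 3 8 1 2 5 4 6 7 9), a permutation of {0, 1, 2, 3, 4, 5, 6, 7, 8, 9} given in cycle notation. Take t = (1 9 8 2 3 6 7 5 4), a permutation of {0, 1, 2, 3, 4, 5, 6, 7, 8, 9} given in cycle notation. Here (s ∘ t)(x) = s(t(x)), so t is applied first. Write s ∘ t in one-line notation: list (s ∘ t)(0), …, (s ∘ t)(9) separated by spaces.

3 0 8 7 2 6 9 4 5 1

(s ∘ t)(x) = s(t(x)). Computing each image: s(t(0)) = s(0) = 3, s(t(1)) = s(9) = 0, s(t(2)) = s(3) = 8, s(t(3)) = s(6) = 7, s(t(4)) = s(1) = 2, s(t(5)) = s(4) = 6, s(t(6)) = s(7) = 9, s(t(7)) = s(5) = 4, s(t(8)) = s(2) = 5, s(t(9)) = s(8) = 1.
Hence s ∘ t = [3 0 8 7 2 6 9 4 5 1].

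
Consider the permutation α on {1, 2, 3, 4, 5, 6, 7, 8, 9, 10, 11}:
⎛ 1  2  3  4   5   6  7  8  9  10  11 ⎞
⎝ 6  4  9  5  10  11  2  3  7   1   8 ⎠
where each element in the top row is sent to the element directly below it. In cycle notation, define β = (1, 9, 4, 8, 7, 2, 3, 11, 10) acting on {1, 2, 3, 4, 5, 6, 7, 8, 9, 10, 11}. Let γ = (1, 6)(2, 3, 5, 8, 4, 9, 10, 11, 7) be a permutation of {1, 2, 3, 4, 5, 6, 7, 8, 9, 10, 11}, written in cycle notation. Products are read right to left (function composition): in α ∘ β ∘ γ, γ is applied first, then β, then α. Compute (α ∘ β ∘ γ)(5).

(α ∘ β ∘ γ)(5) = α(β(γ(5))). γ(5) = 8, then β(8) = 7, then α(7) = 2, so the result is 2.

2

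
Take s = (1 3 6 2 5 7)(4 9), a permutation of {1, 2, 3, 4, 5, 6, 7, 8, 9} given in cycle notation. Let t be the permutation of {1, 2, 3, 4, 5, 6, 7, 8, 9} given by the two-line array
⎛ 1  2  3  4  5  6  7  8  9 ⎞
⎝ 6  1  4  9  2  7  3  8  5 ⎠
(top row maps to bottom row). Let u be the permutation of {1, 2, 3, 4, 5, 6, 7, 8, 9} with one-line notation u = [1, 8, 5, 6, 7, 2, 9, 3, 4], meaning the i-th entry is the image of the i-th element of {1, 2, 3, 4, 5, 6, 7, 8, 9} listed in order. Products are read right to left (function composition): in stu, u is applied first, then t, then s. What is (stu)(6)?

Chase 6: u(6) = 2; t(2) = 1; s(1) = 3. Hence (stu)(6) = 3.

3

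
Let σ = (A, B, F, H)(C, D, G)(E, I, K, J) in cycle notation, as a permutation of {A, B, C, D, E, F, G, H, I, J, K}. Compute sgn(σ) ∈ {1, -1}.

1

The cycle lengths are 4, 4, 3.
A cycle is odd iff its length is even; σ has 2 even-length cycles, so sgn(σ) = (−1)^2 and σ is even.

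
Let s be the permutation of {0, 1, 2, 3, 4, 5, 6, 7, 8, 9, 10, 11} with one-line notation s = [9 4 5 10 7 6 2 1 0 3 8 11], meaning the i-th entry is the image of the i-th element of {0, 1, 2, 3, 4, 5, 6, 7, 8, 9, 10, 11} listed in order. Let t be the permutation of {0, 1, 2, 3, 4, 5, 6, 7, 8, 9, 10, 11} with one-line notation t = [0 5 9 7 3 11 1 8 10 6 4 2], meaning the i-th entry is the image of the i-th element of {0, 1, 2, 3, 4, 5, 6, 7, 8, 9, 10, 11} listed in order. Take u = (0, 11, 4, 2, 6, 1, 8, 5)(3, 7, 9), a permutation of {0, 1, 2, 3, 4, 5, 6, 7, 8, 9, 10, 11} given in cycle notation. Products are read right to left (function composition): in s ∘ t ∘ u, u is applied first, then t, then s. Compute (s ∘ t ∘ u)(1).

Chase 1: u(1) = 8; t(8) = 10; s(10) = 8. Hence (s ∘ t ∘ u)(1) = 8.

8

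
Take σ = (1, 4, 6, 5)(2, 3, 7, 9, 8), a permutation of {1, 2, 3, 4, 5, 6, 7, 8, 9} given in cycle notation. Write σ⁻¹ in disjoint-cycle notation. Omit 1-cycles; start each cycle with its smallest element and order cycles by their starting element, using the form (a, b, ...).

(1, 5, 6, 4)(2, 8, 9, 7, 3)

The inverse reverses each cycle.
After reversing and putting each cycle's least element first, σ⁻¹ = (1, 5, 6, 4)(2, 8, 9, 7, 3).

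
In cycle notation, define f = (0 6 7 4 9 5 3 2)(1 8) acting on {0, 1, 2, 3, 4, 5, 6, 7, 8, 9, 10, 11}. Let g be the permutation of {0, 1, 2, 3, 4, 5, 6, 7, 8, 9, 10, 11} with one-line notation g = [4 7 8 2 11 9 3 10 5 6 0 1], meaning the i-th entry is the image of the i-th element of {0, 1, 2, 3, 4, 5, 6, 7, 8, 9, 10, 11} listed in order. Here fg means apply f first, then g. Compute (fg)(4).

6

(fg)(4) = g(f(4)). f(4) = 9, then g(9) = 6. So (fg)(4) = 6.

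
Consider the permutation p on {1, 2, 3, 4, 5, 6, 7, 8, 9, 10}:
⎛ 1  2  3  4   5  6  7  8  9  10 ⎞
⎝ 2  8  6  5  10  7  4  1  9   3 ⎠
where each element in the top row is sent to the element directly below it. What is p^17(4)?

Tracing 4 → 5 → … returns to 4 after 6 steps, so 4 lies in a 6-cycle (3, 6, 7, 4, 5, 10).
Powers repeat with period 6 on this cycle, and 17 mod 6 = 5, so p^17(4) = p^5(4).
Advancing 5 steps from 4: 4 → 5 → 10 → 3 → 6 → 7.

7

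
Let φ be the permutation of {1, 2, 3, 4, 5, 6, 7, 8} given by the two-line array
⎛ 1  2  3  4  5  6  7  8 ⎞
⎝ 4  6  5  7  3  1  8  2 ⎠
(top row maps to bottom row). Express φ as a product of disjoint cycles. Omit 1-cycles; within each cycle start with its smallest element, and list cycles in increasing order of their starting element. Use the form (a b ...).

Iterating φ from 1 gives 1 → 4 → 7 → 8 → 2 → 6 → 1; that is the 6-cycle (1 4 7 8 2 6).
Continuing from each remaining unvisited element yields (1 4 7 8 2 6)(3 5).

(1 4 7 8 2 6)(3 5)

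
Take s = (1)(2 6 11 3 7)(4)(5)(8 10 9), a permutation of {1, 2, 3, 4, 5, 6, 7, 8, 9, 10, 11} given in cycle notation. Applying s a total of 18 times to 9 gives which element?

9

9 lies in the 3-cycle (8 10 9).
On a 3-cycle, s^3 is the identity, so s^18 = s^0 there (18 ≡ 0 mod 3).
So s^18(9) = 9.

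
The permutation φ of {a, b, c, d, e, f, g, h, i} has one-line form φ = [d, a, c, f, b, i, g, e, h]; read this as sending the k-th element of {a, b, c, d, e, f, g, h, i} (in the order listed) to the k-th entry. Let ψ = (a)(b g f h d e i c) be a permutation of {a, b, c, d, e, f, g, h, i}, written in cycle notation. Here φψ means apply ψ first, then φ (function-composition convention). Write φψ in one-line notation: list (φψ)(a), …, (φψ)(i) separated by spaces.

For each element, apply ψ then φ: a → a → d; b → g → g; c → b → a; d → e → b; e → i → h; f → h → e; g → f → i; h → d → f; i → c → c.
Collecting the images, φψ = [d g a b h e i f c].

d g a b h e i f c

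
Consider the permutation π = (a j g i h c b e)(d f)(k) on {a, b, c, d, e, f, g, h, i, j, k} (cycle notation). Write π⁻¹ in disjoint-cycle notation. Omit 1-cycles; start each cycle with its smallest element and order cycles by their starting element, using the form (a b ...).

Inverting a permutation written in cycle notation just reverses the order within every cycle.
After reversing and putting each cycle's least element first, π⁻¹ = (a e b c h i g j)(d f).

(a e b c h i g j)(d f)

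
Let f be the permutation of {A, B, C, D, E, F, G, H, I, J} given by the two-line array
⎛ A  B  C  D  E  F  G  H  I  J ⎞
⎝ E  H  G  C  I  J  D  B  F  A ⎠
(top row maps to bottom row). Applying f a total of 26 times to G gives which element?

Tracing G → D → … returns to G after 3 steps, so G lies in a 3-cycle (C, G, D).
On a 3-cycle, f^3 is the identity, so f^26 = f^2 there (26 ≡ 2 mod 3).
Advancing 2 steps from G: G → D → C.

C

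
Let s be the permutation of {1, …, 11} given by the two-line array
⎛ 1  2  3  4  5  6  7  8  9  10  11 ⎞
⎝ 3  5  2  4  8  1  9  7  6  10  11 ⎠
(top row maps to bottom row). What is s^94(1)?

9

Tracing 1 → 3 → … returns to 1 after 8 steps, so 1 lies in an 8-cycle (1 3 2 5 8 7 9 6).
Powers repeat with period 8 on this cycle, and 94 mod 8 = 6, so s^94(1) = s^6(1).
Advancing 6 steps from 1: 1 → 3 → 2 → 5 → 8 → 7 → 9.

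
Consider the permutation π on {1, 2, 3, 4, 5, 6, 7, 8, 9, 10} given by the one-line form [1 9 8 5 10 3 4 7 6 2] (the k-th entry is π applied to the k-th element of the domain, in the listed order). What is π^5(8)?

2

Tracing 8 → 7 → … returns to 8 after 9 steps, so 8 lies in a 9-cycle (2, 9, 6, 3, 8, 7, 4, 5, 10).
Stepping 5 places around the cycle: 8 → 7 → 4 → 5 → 10 → 2.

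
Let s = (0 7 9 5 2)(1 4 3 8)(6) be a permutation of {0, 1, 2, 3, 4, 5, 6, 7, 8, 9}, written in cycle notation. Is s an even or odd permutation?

odd

The cycle lengths are 5, 4, 1.
A cycle is odd iff its length is even; s has 1 even-length cycle, so sgn(s) = (−1)^1 and s is odd.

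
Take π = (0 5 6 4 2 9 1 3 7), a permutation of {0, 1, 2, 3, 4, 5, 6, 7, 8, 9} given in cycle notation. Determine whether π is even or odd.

The cycle lengths are 9, 1.
A cycle of length ℓ contributes ℓ−1 transpositions, so π is a product of 8 transpositions — even.

even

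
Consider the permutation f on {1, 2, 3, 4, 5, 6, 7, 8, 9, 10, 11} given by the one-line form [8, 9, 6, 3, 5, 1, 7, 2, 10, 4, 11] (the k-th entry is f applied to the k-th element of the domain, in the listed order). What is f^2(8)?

9

Tracing 8 → 2 → … returns to 8 after 8 steps, so 8 lies in an 8-cycle (1 8 2 9 10 4 3 6).
Advancing 2 steps from 8: 8 → 2 → 9.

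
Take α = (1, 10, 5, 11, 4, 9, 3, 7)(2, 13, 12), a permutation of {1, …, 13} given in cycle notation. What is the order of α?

The cycle type of α is (8, 3, 1, 1).
The order of α is the least common multiple of its cycle lengths: lcm(8, 3) = 24.

24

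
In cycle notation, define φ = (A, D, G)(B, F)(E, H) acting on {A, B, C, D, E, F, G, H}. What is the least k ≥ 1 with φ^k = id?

6

The cycle type of φ is (3, 2, 2, 1).
The order of φ is the least common multiple of its cycle lengths: lcm(3, 2, 2) = 6.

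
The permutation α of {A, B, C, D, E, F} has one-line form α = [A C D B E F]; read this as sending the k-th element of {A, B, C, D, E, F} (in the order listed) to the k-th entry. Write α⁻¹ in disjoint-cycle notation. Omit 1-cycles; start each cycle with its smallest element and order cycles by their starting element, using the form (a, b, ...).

(B, D, C)

First write α in disjoint cycles: (B, C, D).
The inverse reverses every cycle; in canonical form, α⁻¹ = (B, D, C).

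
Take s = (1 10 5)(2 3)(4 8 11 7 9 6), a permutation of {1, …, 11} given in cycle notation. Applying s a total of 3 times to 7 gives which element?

7 lies in the 6-cycle (4 8 11 7 9 6).
Stepping 3 places around the cycle: 7 → 9 → 6 → 4.

4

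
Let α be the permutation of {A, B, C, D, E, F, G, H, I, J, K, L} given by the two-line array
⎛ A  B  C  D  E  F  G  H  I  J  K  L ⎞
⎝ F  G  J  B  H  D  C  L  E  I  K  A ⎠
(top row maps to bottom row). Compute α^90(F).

B

Tracing F → D → … returns to F after 11 steps, so F lies in an 11-cycle (A F D B G C J I E H L).
Powers repeat with period 11 on this cycle, and 90 mod 11 = 2, so α^90(F) = α^2(F).
Advancing 2 steps from F: F → D → B.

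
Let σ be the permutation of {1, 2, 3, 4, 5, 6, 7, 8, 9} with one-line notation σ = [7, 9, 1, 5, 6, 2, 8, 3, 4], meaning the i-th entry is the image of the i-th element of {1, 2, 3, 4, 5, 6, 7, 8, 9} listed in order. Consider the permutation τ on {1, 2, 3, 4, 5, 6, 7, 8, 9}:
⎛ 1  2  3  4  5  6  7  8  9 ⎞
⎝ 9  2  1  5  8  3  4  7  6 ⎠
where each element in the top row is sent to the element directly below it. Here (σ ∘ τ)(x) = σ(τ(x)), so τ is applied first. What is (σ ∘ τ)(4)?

6

(σ ∘ τ)(4) = σ(τ(4)). τ(4) = 5, then σ(5) = 6. So (σ ∘ τ)(4) = 6.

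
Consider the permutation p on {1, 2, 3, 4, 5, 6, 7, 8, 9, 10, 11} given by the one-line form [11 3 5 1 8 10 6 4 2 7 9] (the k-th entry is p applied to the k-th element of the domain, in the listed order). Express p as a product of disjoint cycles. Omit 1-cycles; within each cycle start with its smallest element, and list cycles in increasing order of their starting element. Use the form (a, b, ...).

From 1: 1 → 11 → 9 → 2 → 3 → 5 → 8 → 4 → 1, closing the cycle (1, 11, 9, 2, 3, 5, 8, 4).
Continuing from each remaining unvisited element yields (1, 11, 9, 2, 3, 5, 8, 4)(6, 10, 7).

(1, 11, 9, 2, 3, 5, 8, 4)(6, 10, 7)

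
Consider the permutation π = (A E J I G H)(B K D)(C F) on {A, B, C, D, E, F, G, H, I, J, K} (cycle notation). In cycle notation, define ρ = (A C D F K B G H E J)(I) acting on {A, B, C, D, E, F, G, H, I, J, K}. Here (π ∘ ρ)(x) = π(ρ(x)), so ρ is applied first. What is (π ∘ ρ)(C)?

(π ∘ ρ)(C) = π(ρ(C)). ρ(C) = D, then π(D) = B. So (π ∘ ρ)(C) = B.

B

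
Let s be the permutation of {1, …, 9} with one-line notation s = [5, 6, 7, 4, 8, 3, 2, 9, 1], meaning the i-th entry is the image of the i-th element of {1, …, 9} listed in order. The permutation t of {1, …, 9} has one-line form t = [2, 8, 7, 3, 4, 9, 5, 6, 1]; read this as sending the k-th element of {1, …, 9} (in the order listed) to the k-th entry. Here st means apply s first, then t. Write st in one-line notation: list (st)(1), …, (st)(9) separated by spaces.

4 9 5 3 6 7 8 1 2

For each element, apply s then t: 1 → 5 → 4; 2 → 6 → 9; 3 → 7 → 5; 4 → 4 → 3; 5 → 8 → 6; 6 → 3 → 7; 7 → 2 → 8; 8 → 9 → 1; 9 → 1 → 2.
So st in one-line form is 4 9 5 3 6 7 8 1 2.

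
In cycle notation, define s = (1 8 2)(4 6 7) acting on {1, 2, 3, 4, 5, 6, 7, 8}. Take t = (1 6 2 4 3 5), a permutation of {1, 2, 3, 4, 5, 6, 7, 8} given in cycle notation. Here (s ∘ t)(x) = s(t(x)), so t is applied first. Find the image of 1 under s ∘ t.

7

(s ∘ t)(1) = s(t(1)). t(1) = 6, then s(6) = 7. So (s ∘ t)(1) = 7.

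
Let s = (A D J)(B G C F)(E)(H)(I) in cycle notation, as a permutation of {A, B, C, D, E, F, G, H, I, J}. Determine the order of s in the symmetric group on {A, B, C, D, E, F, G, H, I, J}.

12

The cycle type of s is (4, 3, 1, 1, 1).
Since disjoint cycles commute, ord(s) = lcm(4, 3) = 12.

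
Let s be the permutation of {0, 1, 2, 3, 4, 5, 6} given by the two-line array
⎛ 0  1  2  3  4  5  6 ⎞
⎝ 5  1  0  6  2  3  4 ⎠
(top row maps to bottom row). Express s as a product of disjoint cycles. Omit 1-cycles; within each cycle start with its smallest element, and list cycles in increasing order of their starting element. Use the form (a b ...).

(0 5 3 6 4 2)

Iterating s from 0 gives 0 → 5 → 3 → 6 → 4 → 2 → 0; that is the 6-cycle (0 5 3 6 4 2).
Repeating from the next unused element and collecting all non-trivial cycles gives (0 5 3 6 4 2).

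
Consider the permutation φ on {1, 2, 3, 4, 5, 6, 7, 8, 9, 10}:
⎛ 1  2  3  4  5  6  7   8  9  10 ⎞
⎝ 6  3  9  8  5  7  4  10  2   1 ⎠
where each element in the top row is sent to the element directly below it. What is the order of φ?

6

Writing φ as disjoint cycles, the cycle lengths are 6, 3, 1.
Since disjoint cycles commute, ord(φ) = lcm(6, 3) = 6.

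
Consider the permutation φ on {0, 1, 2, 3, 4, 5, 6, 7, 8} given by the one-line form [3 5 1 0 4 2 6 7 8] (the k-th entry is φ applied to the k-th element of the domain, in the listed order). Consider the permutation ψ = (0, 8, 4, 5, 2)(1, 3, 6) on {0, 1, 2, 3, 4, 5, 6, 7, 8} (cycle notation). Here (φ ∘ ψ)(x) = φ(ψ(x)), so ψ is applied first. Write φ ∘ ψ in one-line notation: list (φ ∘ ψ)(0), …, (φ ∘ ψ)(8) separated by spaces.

For each element, apply ψ then φ: 0 → 8 → 8; 1 → 3 → 0; 2 → 0 → 3; 3 → 6 → 6; 4 → 5 → 2; 5 → 2 → 1; 6 → 1 → 5; 7 → 7 → 7; 8 → 4 → 4.
Collecting the images, φ ∘ ψ = [8 0 3 6 2 1 5 7 4].

8 0 3 6 2 1 5 7 4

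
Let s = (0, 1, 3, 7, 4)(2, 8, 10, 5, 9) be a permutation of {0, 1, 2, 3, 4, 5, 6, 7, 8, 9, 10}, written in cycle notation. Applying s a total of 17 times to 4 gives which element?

4 lies in the 5-cycle (0, 1, 3, 7, 4).
Since the cycle has length 5, s^17 acts on it the same as s^2 (17 mod 5 = 2).
Advancing 2 steps from 4: 4 → 0 → 1.

1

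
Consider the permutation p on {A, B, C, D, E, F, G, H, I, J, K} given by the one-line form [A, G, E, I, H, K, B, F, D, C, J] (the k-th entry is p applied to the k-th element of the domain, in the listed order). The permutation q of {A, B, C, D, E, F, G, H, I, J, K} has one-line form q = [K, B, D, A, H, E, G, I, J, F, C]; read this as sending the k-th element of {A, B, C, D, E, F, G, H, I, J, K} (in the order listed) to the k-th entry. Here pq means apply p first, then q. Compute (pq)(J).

First apply p: p(J) = C, then q(C) = D. Thus (pq)(J) = D.

D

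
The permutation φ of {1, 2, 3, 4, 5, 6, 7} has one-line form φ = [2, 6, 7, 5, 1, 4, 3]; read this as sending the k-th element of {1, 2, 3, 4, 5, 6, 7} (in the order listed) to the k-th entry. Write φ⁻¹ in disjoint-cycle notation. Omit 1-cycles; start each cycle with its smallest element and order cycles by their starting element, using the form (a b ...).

First write φ in disjoint cycles: (1 2 6 4 5)(3 7).
Reversing each cycle (and rotating so the smallest element leads) gives φ⁻¹ = (1 5 4 6 2)(3 7).

(1 5 4 6 2)(3 7)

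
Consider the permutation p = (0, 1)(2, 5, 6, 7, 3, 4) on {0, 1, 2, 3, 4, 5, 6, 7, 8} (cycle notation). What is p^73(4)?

4 lies in the 6-cycle (2, 5, 6, 7, 3, 4).
Since the cycle has length 6, p^73 acts on it the same as p^1 (73 mod 6 = 1).
Advancing 1 step from 4: 4 → 2.

2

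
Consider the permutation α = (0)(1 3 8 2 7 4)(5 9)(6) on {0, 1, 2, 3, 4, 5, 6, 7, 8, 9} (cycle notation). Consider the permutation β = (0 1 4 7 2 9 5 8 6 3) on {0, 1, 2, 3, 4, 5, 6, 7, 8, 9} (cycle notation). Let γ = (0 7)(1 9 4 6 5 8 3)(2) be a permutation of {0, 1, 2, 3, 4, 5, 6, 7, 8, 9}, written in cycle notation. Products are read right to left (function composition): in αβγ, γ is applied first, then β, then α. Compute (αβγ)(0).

7

(αβγ)(0) = α(β(γ(0))). γ(0) = 7, then β(7) = 2, then α(2) = 7, so the result is 7.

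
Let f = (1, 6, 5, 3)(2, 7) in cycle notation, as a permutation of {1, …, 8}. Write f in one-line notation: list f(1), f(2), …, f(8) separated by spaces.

Reading each image from the cycles: 1→6, 2→7, 3→1, 4→4, 5→3, 6→5, 7→2, 8→8.
So the one-line form is 6 7 1 4 3 5 2 8.

6 7 1 4 3 5 2 8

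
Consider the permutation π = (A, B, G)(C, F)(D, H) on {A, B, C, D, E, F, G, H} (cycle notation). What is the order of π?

The disjoint cycles have lengths 3, 2, 2, 1.
Since disjoint cycles commute, ord(π) = lcm(3, 2, 2) = 6.

6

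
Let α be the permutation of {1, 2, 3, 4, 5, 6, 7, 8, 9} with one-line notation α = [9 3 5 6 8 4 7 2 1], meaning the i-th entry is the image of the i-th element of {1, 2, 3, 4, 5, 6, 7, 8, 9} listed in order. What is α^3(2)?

8

Tracing 2 → 3 → … returns to 2 after 4 steps, so 2 lies in a 4-cycle (2 3 5 8).
Stepping 3 places around the cycle: 2 → 3 → 5 → 8.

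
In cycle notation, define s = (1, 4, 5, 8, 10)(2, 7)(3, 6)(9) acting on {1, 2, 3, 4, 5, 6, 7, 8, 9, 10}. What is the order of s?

10

The disjoint cycles have lengths 5, 2, 2, 1.
Since disjoint cycles commute, ord(s) = lcm(5, 2, 2) = 10.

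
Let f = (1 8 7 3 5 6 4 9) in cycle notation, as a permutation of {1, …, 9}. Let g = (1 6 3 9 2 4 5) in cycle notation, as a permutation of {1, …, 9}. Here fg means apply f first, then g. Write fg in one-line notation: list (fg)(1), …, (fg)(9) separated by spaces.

8 4 1 2 3 5 9 7 6

(fg)(x) = g(f(x)). Computing each image: g(f(1)) = g(8) = 8, g(f(2)) = g(2) = 4, g(f(3)) = g(5) = 1, g(f(4)) = g(9) = 2, g(f(5)) = g(6) = 3, g(f(6)) = g(4) = 5, g(f(7)) = g(3) = 9, g(f(8)) = g(7) = 7, g(f(9)) = g(1) = 6.
Hence fg = [8 4 1 2 3 5 9 7 6].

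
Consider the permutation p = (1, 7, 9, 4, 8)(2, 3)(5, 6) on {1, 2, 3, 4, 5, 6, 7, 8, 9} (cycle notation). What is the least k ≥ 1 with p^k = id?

The disjoint cycles have lengths 5, 2, 2.
The order is lcm(5, 2, 2) = 10.

10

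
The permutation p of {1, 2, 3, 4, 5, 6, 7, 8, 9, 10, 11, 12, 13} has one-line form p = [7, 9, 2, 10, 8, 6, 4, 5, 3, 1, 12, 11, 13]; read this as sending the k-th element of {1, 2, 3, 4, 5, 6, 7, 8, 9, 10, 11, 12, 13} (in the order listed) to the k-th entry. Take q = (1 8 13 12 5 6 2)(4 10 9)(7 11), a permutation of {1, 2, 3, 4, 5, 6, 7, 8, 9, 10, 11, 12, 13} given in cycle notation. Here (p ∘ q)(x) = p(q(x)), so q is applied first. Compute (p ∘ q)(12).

8

(p ∘ q)(12) = p(q(12)). q(12) = 5, then p(5) = 8. So (p ∘ q)(12) = 8.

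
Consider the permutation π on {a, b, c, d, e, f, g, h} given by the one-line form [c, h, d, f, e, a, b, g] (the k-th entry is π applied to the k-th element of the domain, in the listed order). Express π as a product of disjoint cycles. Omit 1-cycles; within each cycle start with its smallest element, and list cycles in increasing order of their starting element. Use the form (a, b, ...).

(a, c, d, f)(b, h, g)

From a: a → c → d → f → a, closing the cycle (a, c, d, f).
Continuing from each remaining unvisited element yields (a, c, d, f)(b, h, g).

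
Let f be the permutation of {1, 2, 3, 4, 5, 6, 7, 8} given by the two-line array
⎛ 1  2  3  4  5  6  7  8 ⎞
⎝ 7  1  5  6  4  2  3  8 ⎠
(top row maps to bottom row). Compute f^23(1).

3

Tracing 1 → 7 → … returns to 1 after 7 steps, so 1 lies in a 7-cycle (1 7 3 5 4 6 2).
Since the cycle has length 7, f^23 acts on it the same as f^2 (23 mod 7 = 2).
Stepping 2 places around the cycle: 1 → 7 → 3.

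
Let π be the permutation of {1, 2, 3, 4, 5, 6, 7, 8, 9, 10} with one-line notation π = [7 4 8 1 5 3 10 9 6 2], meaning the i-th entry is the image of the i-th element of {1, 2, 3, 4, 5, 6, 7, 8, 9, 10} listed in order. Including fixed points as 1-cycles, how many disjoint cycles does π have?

The cycle decomposition is (1 7 10 2 4)(3 8 9 6)(5), which has 3 cycles (counting 1-cycles).

3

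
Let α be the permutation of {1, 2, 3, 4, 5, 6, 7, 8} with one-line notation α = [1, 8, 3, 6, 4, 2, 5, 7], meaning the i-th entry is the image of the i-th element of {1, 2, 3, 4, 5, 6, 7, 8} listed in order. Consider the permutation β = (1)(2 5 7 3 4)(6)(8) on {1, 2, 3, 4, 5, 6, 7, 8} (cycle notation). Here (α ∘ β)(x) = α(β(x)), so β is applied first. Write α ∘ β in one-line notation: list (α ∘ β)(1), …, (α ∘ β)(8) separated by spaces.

1 4 6 8 5 2 3 7

Chase each element through β then α: 1 → 1 → 1; 2 → 5 → 4; 3 → 4 → 6; 4 → 2 → 8; 5 → 7 → 5; 6 → 6 → 2; 7 → 3 → 3; 8 → 8 → 7.
So α ∘ β in one-line form is 1 4 6 8 5 2 3 7.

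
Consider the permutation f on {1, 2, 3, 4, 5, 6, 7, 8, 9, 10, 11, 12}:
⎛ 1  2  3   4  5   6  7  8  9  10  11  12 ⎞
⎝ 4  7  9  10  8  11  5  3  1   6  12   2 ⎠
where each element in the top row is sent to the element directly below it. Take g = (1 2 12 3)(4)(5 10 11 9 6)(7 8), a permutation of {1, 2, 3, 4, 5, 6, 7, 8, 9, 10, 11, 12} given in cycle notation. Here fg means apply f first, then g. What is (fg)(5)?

7

(fg)(5) = g(f(5)). f(5) = 8, then g(8) = 7. So (fg)(5) = 7.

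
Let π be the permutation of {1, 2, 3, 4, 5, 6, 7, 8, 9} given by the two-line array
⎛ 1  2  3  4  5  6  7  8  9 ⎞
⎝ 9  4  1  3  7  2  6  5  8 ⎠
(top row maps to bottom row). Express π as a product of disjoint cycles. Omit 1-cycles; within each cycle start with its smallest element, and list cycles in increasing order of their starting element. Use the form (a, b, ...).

Start at 1 and follow images: 1 → 9 → 8 → 5 → 7 → 6 → 2 → 4 → 3 → 1, giving the cycle (1, 9, 8, 5, 7, 6, 2, 4, 3).
Repeating from the next unused element and collecting all non-trivial cycles gives (1, 9, 8, 5, 7, 6, 2, 4, 3).

(1, 9, 8, 5, 7, 6, 2, 4, 3)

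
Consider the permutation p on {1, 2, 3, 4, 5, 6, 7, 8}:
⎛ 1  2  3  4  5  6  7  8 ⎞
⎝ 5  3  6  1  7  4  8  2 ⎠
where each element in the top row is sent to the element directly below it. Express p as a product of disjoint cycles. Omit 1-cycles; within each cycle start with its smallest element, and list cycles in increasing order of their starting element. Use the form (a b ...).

Start at 1 and follow images: 1 → 5 → 7 → 8 → 2 → 3 → 6 → 4 → 1, giving the cycle (1 5 7 8 2 3 6 4).
Continuing from each remaining unvisited element yields (1 5 7 8 2 3 6 4).

(1 5 7 8 2 3 6 4)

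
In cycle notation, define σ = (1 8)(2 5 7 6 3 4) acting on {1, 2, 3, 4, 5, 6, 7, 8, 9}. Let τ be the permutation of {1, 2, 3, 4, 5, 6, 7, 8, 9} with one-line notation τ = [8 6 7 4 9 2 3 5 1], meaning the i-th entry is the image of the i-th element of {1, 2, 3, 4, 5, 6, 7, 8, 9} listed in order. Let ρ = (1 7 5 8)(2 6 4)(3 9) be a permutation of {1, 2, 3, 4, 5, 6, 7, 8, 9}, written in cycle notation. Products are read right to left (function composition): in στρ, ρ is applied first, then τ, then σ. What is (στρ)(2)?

5

Chase 2: ρ(2) = 6; τ(6) = 2; σ(2) = 5. Hence (στρ)(2) = 5.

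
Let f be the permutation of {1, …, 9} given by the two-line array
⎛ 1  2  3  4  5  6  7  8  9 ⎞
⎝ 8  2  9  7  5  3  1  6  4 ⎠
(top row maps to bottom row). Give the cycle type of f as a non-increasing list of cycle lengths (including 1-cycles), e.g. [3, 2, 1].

The disjoint cycles are (1, 8, 6, 3, 9, 4, 7)(2)(5), with lengths 7, 1, 1 in non-increasing order.

[7, 1, 1]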